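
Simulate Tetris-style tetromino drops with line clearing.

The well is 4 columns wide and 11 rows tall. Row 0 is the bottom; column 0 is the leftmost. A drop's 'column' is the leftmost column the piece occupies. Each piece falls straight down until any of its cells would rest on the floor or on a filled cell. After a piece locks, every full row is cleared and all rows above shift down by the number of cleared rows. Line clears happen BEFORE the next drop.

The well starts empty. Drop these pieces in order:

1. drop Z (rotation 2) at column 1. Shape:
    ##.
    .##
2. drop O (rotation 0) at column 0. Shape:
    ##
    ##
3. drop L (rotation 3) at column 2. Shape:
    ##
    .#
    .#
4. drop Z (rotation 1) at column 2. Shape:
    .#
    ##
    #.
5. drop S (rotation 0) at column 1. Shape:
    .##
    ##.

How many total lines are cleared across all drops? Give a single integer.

Drop 1: Z rot2 at col 1 lands with bottom-row=0; cleared 0 line(s) (total 0); column heights now [0 2 2 1], max=2
Drop 2: O rot0 at col 0 lands with bottom-row=2; cleared 0 line(s) (total 0); column heights now [4 4 2 1], max=4
Drop 3: L rot3 at col 2 lands with bottom-row=1; cleared 1 line(s) (total 1); column heights now [3 3 2 3], max=3
Drop 4: Z rot1 at col 2 lands with bottom-row=2; cleared 1 line(s) (total 2); column heights now [0 2 3 4], max=4
Drop 5: S rot0 at col 1 lands with bottom-row=3; cleared 0 line(s) (total 2); column heights now [0 4 5 5], max=5

Answer: 2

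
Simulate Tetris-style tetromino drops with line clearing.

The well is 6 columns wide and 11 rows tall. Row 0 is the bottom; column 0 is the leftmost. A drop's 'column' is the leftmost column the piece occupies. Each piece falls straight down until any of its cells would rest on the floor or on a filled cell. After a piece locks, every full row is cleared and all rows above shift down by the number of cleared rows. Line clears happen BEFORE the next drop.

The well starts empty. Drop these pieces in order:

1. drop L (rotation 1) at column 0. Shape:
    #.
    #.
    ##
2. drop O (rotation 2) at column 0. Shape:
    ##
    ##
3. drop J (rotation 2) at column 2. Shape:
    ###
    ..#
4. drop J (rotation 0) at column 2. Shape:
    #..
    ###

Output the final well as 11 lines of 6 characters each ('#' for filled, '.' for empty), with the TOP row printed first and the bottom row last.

Answer: ......
......
......
......
......
......
##....
###...
#.###.
#.###.
##..#.

Derivation:
Drop 1: L rot1 at col 0 lands with bottom-row=0; cleared 0 line(s) (total 0); column heights now [3 1 0 0 0 0], max=3
Drop 2: O rot2 at col 0 lands with bottom-row=3; cleared 0 line(s) (total 0); column heights now [5 5 0 0 0 0], max=5
Drop 3: J rot2 at col 2 lands with bottom-row=0; cleared 0 line(s) (total 0); column heights now [5 5 2 2 2 0], max=5
Drop 4: J rot0 at col 2 lands with bottom-row=2; cleared 0 line(s) (total 0); column heights now [5 5 4 3 3 0], max=5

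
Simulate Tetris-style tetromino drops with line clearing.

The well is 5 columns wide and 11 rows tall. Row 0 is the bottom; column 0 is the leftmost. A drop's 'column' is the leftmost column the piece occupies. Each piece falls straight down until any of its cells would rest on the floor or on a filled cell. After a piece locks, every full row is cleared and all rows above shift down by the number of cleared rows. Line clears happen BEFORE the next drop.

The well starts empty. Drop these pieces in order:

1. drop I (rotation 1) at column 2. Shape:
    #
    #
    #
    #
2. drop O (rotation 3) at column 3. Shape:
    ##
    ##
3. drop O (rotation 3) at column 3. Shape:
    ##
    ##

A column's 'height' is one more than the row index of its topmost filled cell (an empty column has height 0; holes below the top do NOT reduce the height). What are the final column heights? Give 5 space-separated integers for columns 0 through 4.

Drop 1: I rot1 at col 2 lands with bottom-row=0; cleared 0 line(s) (total 0); column heights now [0 0 4 0 0], max=4
Drop 2: O rot3 at col 3 lands with bottom-row=0; cleared 0 line(s) (total 0); column heights now [0 0 4 2 2], max=4
Drop 3: O rot3 at col 3 lands with bottom-row=2; cleared 0 line(s) (total 0); column heights now [0 0 4 4 4], max=4

Answer: 0 0 4 4 4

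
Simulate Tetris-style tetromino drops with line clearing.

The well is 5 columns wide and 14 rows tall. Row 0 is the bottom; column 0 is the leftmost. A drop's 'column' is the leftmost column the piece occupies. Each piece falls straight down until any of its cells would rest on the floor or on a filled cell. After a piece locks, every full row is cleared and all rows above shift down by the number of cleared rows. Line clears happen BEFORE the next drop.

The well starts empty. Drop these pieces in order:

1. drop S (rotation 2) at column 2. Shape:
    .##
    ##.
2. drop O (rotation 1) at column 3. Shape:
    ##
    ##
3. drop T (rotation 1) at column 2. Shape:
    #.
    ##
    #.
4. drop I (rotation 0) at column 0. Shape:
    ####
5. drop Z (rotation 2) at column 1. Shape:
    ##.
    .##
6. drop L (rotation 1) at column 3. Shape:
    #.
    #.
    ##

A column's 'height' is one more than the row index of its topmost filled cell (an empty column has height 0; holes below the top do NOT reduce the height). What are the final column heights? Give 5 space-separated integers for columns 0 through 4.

Drop 1: S rot2 at col 2 lands with bottom-row=0; cleared 0 line(s) (total 0); column heights now [0 0 1 2 2], max=2
Drop 2: O rot1 at col 3 lands with bottom-row=2; cleared 0 line(s) (total 0); column heights now [0 0 1 4 4], max=4
Drop 3: T rot1 at col 2 lands with bottom-row=3; cleared 0 line(s) (total 0); column heights now [0 0 6 5 4], max=6
Drop 4: I rot0 at col 0 lands with bottom-row=6; cleared 0 line(s) (total 0); column heights now [7 7 7 7 4], max=7
Drop 5: Z rot2 at col 1 lands with bottom-row=7; cleared 0 line(s) (total 0); column heights now [7 9 9 8 4], max=9
Drop 6: L rot1 at col 3 lands with bottom-row=8; cleared 0 line(s) (total 0); column heights now [7 9 9 11 9], max=11

Answer: 7 9 9 11 9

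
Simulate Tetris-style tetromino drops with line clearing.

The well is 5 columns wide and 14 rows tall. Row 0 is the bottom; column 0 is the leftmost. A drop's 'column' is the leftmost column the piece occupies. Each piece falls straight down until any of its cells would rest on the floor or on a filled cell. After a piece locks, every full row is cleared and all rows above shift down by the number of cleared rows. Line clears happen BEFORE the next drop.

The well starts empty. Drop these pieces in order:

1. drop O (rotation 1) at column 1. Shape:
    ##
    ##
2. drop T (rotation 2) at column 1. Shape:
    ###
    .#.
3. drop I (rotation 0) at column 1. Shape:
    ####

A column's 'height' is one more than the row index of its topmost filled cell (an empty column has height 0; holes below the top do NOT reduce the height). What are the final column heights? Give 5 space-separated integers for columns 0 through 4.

Answer: 0 5 5 5 5

Derivation:
Drop 1: O rot1 at col 1 lands with bottom-row=0; cleared 0 line(s) (total 0); column heights now [0 2 2 0 0], max=2
Drop 2: T rot2 at col 1 lands with bottom-row=2; cleared 0 line(s) (total 0); column heights now [0 4 4 4 0], max=4
Drop 3: I rot0 at col 1 lands with bottom-row=4; cleared 0 line(s) (total 0); column heights now [0 5 5 5 5], max=5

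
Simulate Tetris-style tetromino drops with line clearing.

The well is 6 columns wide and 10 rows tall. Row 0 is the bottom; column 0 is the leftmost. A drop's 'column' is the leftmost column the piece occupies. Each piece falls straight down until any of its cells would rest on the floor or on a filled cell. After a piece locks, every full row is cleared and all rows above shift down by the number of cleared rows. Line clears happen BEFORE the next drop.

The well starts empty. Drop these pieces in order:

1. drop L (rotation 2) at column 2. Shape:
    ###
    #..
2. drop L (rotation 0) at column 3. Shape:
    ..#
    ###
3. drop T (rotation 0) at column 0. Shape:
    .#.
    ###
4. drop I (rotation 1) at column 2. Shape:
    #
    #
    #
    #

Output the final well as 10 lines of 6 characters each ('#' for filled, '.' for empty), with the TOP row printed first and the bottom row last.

Answer: ......
......
......
......
..#...
..#...
..#...
.##..#
..###.
..#...

Derivation:
Drop 1: L rot2 at col 2 lands with bottom-row=0; cleared 0 line(s) (total 0); column heights now [0 0 2 2 2 0], max=2
Drop 2: L rot0 at col 3 lands with bottom-row=2; cleared 0 line(s) (total 0); column heights now [0 0 2 3 3 4], max=4
Drop 3: T rot0 at col 0 lands with bottom-row=2; cleared 1 line(s) (total 1); column heights now [0 3 2 2 2 3], max=3
Drop 4: I rot1 at col 2 lands with bottom-row=2; cleared 0 line(s) (total 1); column heights now [0 3 6 2 2 3], max=6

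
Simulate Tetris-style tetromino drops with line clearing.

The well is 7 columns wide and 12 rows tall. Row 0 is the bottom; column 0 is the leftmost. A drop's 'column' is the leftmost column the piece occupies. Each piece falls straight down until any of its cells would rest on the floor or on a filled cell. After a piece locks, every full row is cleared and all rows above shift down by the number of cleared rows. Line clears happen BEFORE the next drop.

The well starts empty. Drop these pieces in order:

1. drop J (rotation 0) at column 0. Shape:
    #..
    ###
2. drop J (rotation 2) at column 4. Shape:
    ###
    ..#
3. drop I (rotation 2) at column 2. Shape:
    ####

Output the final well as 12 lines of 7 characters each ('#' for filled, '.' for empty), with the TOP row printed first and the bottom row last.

Drop 1: J rot0 at col 0 lands with bottom-row=0; cleared 0 line(s) (total 0); column heights now [2 1 1 0 0 0 0], max=2
Drop 2: J rot2 at col 4 lands with bottom-row=0; cleared 0 line(s) (total 0); column heights now [2 1 1 0 2 2 2], max=2
Drop 3: I rot2 at col 2 lands with bottom-row=2; cleared 0 line(s) (total 0); column heights now [2 1 3 3 3 3 2], max=3

Answer: .......
.......
.......
.......
.......
.......
.......
.......
.......
..####.
#...###
###...#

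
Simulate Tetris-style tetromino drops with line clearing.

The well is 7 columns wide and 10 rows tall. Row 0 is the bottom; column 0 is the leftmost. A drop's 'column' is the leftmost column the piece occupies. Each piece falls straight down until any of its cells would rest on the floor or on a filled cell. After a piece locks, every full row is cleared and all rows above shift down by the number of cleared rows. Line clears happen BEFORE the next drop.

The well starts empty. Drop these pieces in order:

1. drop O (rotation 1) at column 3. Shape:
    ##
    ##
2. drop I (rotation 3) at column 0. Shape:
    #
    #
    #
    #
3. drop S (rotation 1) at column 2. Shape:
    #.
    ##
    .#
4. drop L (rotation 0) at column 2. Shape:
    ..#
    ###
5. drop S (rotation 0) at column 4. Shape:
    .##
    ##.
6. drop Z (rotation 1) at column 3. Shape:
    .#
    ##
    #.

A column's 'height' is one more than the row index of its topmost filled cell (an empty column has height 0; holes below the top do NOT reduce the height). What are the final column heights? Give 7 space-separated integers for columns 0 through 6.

Drop 1: O rot1 at col 3 lands with bottom-row=0; cleared 0 line(s) (total 0); column heights now [0 0 0 2 2 0 0], max=2
Drop 2: I rot3 at col 0 lands with bottom-row=0; cleared 0 line(s) (total 0); column heights now [4 0 0 2 2 0 0], max=4
Drop 3: S rot1 at col 2 lands with bottom-row=2; cleared 0 line(s) (total 0); column heights now [4 0 5 4 2 0 0], max=5
Drop 4: L rot0 at col 2 lands with bottom-row=5; cleared 0 line(s) (total 0); column heights now [4 0 6 6 7 0 0], max=7
Drop 5: S rot0 at col 4 lands with bottom-row=7; cleared 0 line(s) (total 0); column heights now [4 0 6 6 8 9 9], max=9
Drop 6: Z rot1 at col 3 lands with bottom-row=7; cleared 0 line(s) (total 0); column heights now [4 0 6 9 10 9 9], max=10

Answer: 4 0 6 9 10 9 9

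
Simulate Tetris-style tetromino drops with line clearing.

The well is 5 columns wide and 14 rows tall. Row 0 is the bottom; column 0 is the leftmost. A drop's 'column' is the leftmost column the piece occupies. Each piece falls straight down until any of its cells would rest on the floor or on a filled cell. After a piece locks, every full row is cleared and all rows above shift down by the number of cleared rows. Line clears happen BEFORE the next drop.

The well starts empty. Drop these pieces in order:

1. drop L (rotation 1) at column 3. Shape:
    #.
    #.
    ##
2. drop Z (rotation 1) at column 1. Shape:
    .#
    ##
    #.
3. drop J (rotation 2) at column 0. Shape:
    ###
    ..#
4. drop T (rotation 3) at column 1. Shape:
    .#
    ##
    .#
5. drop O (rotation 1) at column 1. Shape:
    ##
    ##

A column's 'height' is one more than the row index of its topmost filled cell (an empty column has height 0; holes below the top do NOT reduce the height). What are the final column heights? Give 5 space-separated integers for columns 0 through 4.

Drop 1: L rot1 at col 3 lands with bottom-row=0; cleared 0 line(s) (total 0); column heights now [0 0 0 3 1], max=3
Drop 2: Z rot1 at col 1 lands with bottom-row=0; cleared 0 line(s) (total 0); column heights now [0 2 3 3 1], max=3
Drop 3: J rot2 at col 0 lands with bottom-row=3; cleared 0 line(s) (total 0); column heights now [5 5 5 3 1], max=5
Drop 4: T rot3 at col 1 lands with bottom-row=5; cleared 0 line(s) (total 0); column heights now [5 7 8 3 1], max=8
Drop 5: O rot1 at col 1 lands with bottom-row=8; cleared 0 line(s) (total 0); column heights now [5 10 10 3 1], max=10

Answer: 5 10 10 3 1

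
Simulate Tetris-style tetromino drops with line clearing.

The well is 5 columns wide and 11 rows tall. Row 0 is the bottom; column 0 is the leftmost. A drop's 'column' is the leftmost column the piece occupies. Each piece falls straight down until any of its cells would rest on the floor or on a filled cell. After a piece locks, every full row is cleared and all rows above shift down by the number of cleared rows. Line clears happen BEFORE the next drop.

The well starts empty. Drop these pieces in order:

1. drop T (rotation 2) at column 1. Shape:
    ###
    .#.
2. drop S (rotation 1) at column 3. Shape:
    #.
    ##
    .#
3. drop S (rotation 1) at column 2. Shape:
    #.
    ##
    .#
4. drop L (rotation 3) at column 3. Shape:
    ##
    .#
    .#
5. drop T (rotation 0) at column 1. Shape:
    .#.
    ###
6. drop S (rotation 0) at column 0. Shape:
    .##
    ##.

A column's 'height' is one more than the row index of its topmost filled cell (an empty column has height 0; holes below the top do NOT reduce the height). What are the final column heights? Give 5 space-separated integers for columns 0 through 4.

Answer: 9 10 10 8 7

Derivation:
Drop 1: T rot2 at col 1 lands with bottom-row=0; cleared 0 line(s) (total 0); column heights now [0 2 2 2 0], max=2
Drop 2: S rot1 at col 3 lands with bottom-row=1; cleared 0 line(s) (total 0); column heights now [0 2 2 4 3], max=4
Drop 3: S rot1 at col 2 lands with bottom-row=4; cleared 0 line(s) (total 0); column heights now [0 2 7 6 3], max=7
Drop 4: L rot3 at col 3 lands with bottom-row=4; cleared 0 line(s) (total 0); column heights now [0 2 7 7 7], max=7
Drop 5: T rot0 at col 1 lands with bottom-row=7; cleared 0 line(s) (total 0); column heights now [0 8 9 8 7], max=9
Drop 6: S rot0 at col 0 lands with bottom-row=8; cleared 0 line(s) (total 0); column heights now [9 10 10 8 7], max=10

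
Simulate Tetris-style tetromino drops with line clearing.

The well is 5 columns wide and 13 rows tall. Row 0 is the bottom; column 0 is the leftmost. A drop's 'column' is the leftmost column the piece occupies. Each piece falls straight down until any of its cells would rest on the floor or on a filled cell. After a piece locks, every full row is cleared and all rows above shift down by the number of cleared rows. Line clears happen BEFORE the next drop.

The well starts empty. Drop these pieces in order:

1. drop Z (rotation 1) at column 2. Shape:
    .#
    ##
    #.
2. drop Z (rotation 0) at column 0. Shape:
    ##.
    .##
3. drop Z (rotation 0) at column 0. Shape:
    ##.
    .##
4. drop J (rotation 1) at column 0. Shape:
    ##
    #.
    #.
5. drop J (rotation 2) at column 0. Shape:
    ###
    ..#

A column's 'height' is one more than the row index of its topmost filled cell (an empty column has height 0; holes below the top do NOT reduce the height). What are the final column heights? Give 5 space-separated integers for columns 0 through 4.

Drop 1: Z rot1 at col 2 lands with bottom-row=0; cleared 0 line(s) (total 0); column heights now [0 0 2 3 0], max=3
Drop 2: Z rot0 at col 0 lands with bottom-row=2; cleared 0 line(s) (total 0); column heights now [4 4 3 3 0], max=4
Drop 3: Z rot0 at col 0 lands with bottom-row=4; cleared 0 line(s) (total 0); column heights now [6 6 5 3 0], max=6
Drop 4: J rot1 at col 0 lands with bottom-row=6; cleared 0 line(s) (total 0); column heights now [9 9 5 3 0], max=9
Drop 5: J rot2 at col 0 lands with bottom-row=8; cleared 0 line(s) (total 0); column heights now [10 10 10 3 0], max=10

Answer: 10 10 10 3 0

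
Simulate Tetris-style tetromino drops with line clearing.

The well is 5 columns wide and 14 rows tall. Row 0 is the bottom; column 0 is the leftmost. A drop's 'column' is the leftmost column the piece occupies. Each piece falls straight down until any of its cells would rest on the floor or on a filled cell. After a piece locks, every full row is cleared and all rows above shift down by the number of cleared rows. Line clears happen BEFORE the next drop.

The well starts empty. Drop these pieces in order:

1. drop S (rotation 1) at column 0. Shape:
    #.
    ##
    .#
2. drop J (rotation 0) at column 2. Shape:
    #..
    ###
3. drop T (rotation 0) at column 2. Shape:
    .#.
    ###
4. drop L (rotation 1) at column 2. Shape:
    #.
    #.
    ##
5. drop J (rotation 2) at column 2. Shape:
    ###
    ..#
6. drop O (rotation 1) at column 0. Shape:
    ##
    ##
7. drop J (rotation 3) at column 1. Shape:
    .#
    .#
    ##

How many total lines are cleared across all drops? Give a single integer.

Drop 1: S rot1 at col 0 lands with bottom-row=0; cleared 0 line(s) (total 0); column heights now [3 2 0 0 0], max=3
Drop 2: J rot0 at col 2 lands with bottom-row=0; cleared 0 line(s) (total 0); column heights now [3 2 2 1 1], max=3
Drop 3: T rot0 at col 2 lands with bottom-row=2; cleared 0 line(s) (total 0); column heights now [3 2 3 4 3], max=4
Drop 4: L rot1 at col 2 lands with bottom-row=4; cleared 0 line(s) (total 0); column heights now [3 2 7 5 3], max=7
Drop 5: J rot2 at col 2 lands with bottom-row=6; cleared 0 line(s) (total 0); column heights now [3 2 8 8 8], max=8
Drop 6: O rot1 at col 0 lands with bottom-row=3; cleared 0 line(s) (total 0); column heights now [5 5 8 8 8], max=8
Drop 7: J rot3 at col 1 lands with bottom-row=8; cleared 0 line(s) (total 0); column heights now [5 9 11 8 8], max=11

Answer: 0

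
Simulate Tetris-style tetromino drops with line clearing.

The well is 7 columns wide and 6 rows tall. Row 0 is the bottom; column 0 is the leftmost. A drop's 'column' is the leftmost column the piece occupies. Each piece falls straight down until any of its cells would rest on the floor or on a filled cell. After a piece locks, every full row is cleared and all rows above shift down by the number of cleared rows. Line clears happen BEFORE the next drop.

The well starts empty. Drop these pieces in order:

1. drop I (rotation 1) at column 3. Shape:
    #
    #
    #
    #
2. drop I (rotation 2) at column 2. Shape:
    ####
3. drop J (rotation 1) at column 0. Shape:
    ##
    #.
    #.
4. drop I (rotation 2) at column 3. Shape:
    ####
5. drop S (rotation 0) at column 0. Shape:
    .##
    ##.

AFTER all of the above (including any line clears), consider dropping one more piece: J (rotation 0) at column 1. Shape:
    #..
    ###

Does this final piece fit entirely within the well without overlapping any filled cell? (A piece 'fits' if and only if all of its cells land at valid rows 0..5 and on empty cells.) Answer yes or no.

Drop 1: I rot1 at col 3 lands with bottom-row=0; cleared 0 line(s) (total 0); column heights now [0 0 0 4 0 0 0], max=4
Drop 2: I rot2 at col 2 lands with bottom-row=4; cleared 0 line(s) (total 0); column heights now [0 0 5 5 5 5 0], max=5
Drop 3: J rot1 at col 0 lands with bottom-row=0; cleared 0 line(s) (total 0); column heights now [3 3 5 5 5 5 0], max=5
Drop 4: I rot2 at col 3 lands with bottom-row=5; cleared 0 line(s) (total 0); column heights now [3 3 5 6 6 6 6], max=6
Drop 5: S rot0 at col 0 lands with bottom-row=4; cleared 0 line(s) (total 0); column heights now [5 6 6 6 6 6 6], max=6
Test piece J rot0 at col 1 (width 3): heights before test = [5 6 6 6 6 6 6]; fits = False

Answer: no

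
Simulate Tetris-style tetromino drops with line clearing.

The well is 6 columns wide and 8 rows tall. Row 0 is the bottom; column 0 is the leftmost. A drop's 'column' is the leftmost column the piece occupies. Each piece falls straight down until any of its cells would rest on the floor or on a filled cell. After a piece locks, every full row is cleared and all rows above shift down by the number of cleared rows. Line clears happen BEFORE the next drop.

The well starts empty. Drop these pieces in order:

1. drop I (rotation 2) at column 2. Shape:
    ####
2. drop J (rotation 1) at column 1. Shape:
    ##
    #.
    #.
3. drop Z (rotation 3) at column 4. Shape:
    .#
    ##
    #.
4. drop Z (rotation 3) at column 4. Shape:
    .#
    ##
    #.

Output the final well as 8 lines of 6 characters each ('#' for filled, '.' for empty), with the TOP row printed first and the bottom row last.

Drop 1: I rot2 at col 2 lands with bottom-row=0; cleared 0 line(s) (total 0); column heights now [0 0 1 1 1 1], max=1
Drop 2: J rot1 at col 1 lands with bottom-row=0; cleared 0 line(s) (total 0); column heights now [0 3 3 1 1 1], max=3
Drop 3: Z rot3 at col 4 lands with bottom-row=1; cleared 0 line(s) (total 0); column heights now [0 3 3 1 3 4], max=4
Drop 4: Z rot3 at col 4 lands with bottom-row=3; cleared 0 line(s) (total 0); column heights now [0 3 3 1 5 6], max=6

Answer: ......
......
.....#
....##
....##
.##.##
.#..#.
.#####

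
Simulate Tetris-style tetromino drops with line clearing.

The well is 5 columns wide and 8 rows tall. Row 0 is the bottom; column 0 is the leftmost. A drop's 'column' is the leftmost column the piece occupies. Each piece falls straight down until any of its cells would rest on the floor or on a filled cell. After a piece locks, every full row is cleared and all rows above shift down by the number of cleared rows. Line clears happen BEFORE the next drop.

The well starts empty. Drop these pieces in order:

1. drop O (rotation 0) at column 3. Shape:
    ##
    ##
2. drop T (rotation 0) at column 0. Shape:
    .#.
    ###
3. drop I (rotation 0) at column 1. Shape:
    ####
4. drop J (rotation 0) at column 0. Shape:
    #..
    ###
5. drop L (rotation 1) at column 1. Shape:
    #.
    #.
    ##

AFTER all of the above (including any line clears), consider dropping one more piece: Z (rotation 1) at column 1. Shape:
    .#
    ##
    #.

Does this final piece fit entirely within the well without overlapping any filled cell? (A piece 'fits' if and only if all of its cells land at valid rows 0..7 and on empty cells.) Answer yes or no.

Answer: no

Derivation:
Drop 1: O rot0 at col 3 lands with bottom-row=0; cleared 0 line(s) (total 0); column heights now [0 0 0 2 2], max=2
Drop 2: T rot0 at col 0 lands with bottom-row=0; cleared 1 line(s) (total 1); column heights now [0 1 0 1 1], max=1
Drop 3: I rot0 at col 1 lands with bottom-row=1; cleared 0 line(s) (total 1); column heights now [0 2 2 2 2], max=2
Drop 4: J rot0 at col 0 lands with bottom-row=2; cleared 0 line(s) (total 1); column heights now [4 3 3 2 2], max=4
Drop 5: L rot1 at col 1 lands with bottom-row=3; cleared 0 line(s) (total 1); column heights now [4 6 4 2 2], max=6
Test piece Z rot1 at col 1 (width 2): heights before test = [4 6 4 2 2]; fits = False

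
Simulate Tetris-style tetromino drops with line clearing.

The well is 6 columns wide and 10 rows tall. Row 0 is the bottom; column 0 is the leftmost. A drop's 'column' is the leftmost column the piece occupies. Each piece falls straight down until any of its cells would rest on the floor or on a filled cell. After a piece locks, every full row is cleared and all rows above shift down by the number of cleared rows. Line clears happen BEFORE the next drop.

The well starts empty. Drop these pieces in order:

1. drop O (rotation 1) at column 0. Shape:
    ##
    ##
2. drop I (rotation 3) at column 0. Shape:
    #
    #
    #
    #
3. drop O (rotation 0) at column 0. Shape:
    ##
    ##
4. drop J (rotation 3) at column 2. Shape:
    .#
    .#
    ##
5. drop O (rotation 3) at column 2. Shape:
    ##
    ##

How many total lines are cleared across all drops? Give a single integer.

Answer: 0

Derivation:
Drop 1: O rot1 at col 0 lands with bottom-row=0; cleared 0 line(s) (total 0); column heights now [2 2 0 0 0 0], max=2
Drop 2: I rot3 at col 0 lands with bottom-row=2; cleared 0 line(s) (total 0); column heights now [6 2 0 0 0 0], max=6
Drop 3: O rot0 at col 0 lands with bottom-row=6; cleared 0 line(s) (total 0); column heights now [8 8 0 0 0 0], max=8
Drop 4: J rot3 at col 2 lands with bottom-row=0; cleared 0 line(s) (total 0); column heights now [8 8 1 3 0 0], max=8
Drop 5: O rot3 at col 2 lands with bottom-row=3; cleared 0 line(s) (total 0); column heights now [8 8 5 5 0 0], max=8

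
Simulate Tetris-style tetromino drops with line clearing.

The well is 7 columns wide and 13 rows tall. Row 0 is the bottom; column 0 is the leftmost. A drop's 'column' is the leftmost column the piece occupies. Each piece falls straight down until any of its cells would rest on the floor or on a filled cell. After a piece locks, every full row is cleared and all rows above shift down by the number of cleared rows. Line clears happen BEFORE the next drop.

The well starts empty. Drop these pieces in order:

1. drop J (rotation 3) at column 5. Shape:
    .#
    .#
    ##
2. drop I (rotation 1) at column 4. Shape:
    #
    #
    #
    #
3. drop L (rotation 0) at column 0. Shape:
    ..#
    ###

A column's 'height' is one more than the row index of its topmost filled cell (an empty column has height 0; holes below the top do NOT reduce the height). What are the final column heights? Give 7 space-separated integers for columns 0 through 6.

Answer: 1 1 2 0 4 1 3

Derivation:
Drop 1: J rot3 at col 5 lands with bottom-row=0; cleared 0 line(s) (total 0); column heights now [0 0 0 0 0 1 3], max=3
Drop 2: I rot1 at col 4 lands with bottom-row=0; cleared 0 line(s) (total 0); column heights now [0 0 0 0 4 1 3], max=4
Drop 3: L rot0 at col 0 lands with bottom-row=0; cleared 0 line(s) (total 0); column heights now [1 1 2 0 4 1 3], max=4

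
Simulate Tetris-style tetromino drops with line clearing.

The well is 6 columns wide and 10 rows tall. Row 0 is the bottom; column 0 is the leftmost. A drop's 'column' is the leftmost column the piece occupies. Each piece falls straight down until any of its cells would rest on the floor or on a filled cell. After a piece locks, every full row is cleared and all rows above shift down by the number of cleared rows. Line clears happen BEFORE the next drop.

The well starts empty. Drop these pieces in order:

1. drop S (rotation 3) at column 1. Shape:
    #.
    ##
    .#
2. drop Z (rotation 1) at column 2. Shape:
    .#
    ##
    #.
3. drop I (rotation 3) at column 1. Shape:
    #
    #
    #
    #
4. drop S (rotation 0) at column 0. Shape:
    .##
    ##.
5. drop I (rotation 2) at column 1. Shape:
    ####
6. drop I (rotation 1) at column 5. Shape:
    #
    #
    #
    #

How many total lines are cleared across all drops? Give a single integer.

Answer: 0

Derivation:
Drop 1: S rot3 at col 1 lands with bottom-row=0; cleared 0 line(s) (total 0); column heights now [0 3 2 0 0 0], max=3
Drop 2: Z rot1 at col 2 lands with bottom-row=2; cleared 0 line(s) (total 0); column heights now [0 3 4 5 0 0], max=5
Drop 3: I rot3 at col 1 lands with bottom-row=3; cleared 0 line(s) (total 0); column heights now [0 7 4 5 0 0], max=7
Drop 4: S rot0 at col 0 lands with bottom-row=7; cleared 0 line(s) (total 0); column heights now [8 9 9 5 0 0], max=9
Drop 5: I rot2 at col 1 lands with bottom-row=9; cleared 0 line(s) (total 0); column heights now [8 10 10 10 10 0], max=10
Drop 6: I rot1 at col 5 lands with bottom-row=0; cleared 0 line(s) (total 0); column heights now [8 10 10 10 10 4], max=10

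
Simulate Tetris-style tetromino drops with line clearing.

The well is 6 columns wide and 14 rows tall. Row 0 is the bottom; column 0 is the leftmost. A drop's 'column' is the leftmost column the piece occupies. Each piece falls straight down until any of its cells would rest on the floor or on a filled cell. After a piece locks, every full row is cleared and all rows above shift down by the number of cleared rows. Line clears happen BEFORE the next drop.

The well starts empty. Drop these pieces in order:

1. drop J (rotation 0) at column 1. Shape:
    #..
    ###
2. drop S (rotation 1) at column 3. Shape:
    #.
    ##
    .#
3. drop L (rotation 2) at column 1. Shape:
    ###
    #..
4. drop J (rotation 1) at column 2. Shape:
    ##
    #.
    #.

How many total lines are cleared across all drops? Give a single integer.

Answer: 0

Derivation:
Drop 1: J rot0 at col 1 lands with bottom-row=0; cleared 0 line(s) (total 0); column heights now [0 2 1 1 0 0], max=2
Drop 2: S rot1 at col 3 lands with bottom-row=0; cleared 0 line(s) (total 0); column heights now [0 2 1 3 2 0], max=3
Drop 3: L rot2 at col 1 lands with bottom-row=2; cleared 0 line(s) (total 0); column heights now [0 4 4 4 2 0], max=4
Drop 4: J rot1 at col 2 lands with bottom-row=4; cleared 0 line(s) (total 0); column heights now [0 4 7 7 2 0], max=7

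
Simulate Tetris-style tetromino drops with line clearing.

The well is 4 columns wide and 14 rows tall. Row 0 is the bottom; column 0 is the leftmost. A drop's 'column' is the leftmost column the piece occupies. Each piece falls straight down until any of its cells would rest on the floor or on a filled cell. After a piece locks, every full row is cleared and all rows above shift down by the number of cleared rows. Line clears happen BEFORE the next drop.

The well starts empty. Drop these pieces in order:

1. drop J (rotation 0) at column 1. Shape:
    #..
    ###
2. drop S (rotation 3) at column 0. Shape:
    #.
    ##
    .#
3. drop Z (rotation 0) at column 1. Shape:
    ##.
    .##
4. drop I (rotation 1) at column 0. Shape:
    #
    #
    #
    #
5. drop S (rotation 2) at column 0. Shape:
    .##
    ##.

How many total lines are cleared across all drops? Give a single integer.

Drop 1: J rot0 at col 1 lands with bottom-row=0; cleared 0 line(s) (total 0); column heights now [0 2 1 1], max=2
Drop 2: S rot3 at col 0 lands with bottom-row=2; cleared 0 line(s) (total 0); column heights now [5 4 1 1], max=5
Drop 3: Z rot0 at col 1 lands with bottom-row=3; cleared 1 line(s) (total 1); column heights now [4 4 4 1], max=4
Drop 4: I rot1 at col 0 lands with bottom-row=4; cleared 0 line(s) (total 1); column heights now [8 4 4 1], max=8
Drop 5: S rot2 at col 0 lands with bottom-row=8; cleared 0 line(s) (total 1); column heights now [9 10 10 1], max=10

Answer: 1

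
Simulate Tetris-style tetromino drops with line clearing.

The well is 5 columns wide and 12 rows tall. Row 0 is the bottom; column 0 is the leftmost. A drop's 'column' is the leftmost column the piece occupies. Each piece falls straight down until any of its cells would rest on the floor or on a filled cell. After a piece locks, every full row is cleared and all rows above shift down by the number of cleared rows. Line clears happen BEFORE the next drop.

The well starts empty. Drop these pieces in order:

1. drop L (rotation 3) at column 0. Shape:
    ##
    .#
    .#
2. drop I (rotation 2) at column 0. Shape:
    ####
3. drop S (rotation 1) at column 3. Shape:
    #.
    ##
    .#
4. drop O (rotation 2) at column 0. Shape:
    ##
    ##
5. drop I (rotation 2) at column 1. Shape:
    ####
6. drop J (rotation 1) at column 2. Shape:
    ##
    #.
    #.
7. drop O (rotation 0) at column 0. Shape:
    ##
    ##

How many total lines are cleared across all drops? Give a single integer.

Answer: 1

Derivation:
Drop 1: L rot3 at col 0 lands with bottom-row=0; cleared 0 line(s) (total 0); column heights now [3 3 0 0 0], max=3
Drop 2: I rot2 at col 0 lands with bottom-row=3; cleared 0 line(s) (total 0); column heights now [4 4 4 4 0], max=4
Drop 3: S rot1 at col 3 lands with bottom-row=3; cleared 1 line(s) (total 1); column heights now [3 3 0 5 4], max=5
Drop 4: O rot2 at col 0 lands with bottom-row=3; cleared 0 line(s) (total 1); column heights now [5 5 0 5 4], max=5
Drop 5: I rot2 at col 1 lands with bottom-row=5; cleared 0 line(s) (total 1); column heights now [5 6 6 6 6], max=6
Drop 6: J rot1 at col 2 lands with bottom-row=6; cleared 0 line(s) (total 1); column heights now [5 6 9 9 6], max=9
Drop 7: O rot0 at col 0 lands with bottom-row=6; cleared 0 line(s) (total 1); column heights now [8 8 9 9 6], max=9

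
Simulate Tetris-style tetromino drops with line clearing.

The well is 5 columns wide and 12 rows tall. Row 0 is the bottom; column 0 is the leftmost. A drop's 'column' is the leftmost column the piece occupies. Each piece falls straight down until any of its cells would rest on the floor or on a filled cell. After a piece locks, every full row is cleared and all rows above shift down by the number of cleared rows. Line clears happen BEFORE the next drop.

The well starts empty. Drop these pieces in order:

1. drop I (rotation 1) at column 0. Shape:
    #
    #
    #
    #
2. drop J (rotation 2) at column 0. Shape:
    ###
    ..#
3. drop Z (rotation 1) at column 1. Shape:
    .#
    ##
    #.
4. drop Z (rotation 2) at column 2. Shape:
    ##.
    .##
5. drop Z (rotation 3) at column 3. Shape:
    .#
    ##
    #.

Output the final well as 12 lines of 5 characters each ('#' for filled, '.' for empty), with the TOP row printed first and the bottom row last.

Answer: ....#
...##
...#.
..##.
..###
.##..
.#...
###..
#.#..
#....
#....
#....

Derivation:
Drop 1: I rot1 at col 0 lands with bottom-row=0; cleared 0 line(s) (total 0); column heights now [4 0 0 0 0], max=4
Drop 2: J rot2 at col 0 lands with bottom-row=3; cleared 0 line(s) (total 0); column heights now [5 5 5 0 0], max=5
Drop 3: Z rot1 at col 1 lands with bottom-row=5; cleared 0 line(s) (total 0); column heights now [5 7 8 0 0], max=8
Drop 4: Z rot2 at col 2 lands with bottom-row=7; cleared 0 line(s) (total 0); column heights now [5 7 9 9 8], max=9
Drop 5: Z rot3 at col 3 lands with bottom-row=9; cleared 0 line(s) (total 0); column heights now [5 7 9 11 12], max=12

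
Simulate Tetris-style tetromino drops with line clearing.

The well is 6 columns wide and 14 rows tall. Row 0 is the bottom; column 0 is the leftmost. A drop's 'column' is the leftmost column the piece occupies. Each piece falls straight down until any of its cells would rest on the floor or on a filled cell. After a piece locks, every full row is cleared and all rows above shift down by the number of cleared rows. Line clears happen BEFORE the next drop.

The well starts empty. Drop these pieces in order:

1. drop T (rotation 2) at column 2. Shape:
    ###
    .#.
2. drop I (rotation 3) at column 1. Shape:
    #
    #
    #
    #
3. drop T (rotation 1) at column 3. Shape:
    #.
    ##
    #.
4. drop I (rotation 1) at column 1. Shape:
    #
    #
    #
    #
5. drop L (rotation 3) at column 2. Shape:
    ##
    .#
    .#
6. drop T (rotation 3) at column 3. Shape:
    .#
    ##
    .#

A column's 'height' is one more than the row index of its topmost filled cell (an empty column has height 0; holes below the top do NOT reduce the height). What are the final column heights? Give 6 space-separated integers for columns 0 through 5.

Answer: 0 8 8 9 10 0

Derivation:
Drop 1: T rot2 at col 2 lands with bottom-row=0; cleared 0 line(s) (total 0); column heights now [0 0 2 2 2 0], max=2
Drop 2: I rot3 at col 1 lands with bottom-row=0; cleared 0 line(s) (total 0); column heights now [0 4 2 2 2 0], max=4
Drop 3: T rot1 at col 3 lands with bottom-row=2; cleared 0 line(s) (total 0); column heights now [0 4 2 5 4 0], max=5
Drop 4: I rot1 at col 1 lands with bottom-row=4; cleared 0 line(s) (total 0); column heights now [0 8 2 5 4 0], max=8
Drop 5: L rot3 at col 2 lands with bottom-row=5; cleared 0 line(s) (total 0); column heights now [0 8 8 8 4 0], max=8
Drop 6: T rot3 at col 3 lands with bottom-row=7; cleared 0 line(s) (total 0); column heights now [0 8 8 9 10 0], max=10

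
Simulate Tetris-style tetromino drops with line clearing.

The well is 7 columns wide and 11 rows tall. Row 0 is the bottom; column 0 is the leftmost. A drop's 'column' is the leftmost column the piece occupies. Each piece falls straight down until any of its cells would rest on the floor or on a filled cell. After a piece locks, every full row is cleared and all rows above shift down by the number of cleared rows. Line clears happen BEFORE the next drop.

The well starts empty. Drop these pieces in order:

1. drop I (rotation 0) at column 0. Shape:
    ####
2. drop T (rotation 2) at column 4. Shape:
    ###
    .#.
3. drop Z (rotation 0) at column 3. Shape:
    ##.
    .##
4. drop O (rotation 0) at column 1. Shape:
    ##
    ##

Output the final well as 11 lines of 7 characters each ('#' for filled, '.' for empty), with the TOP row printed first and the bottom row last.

Drop 1: I rot0 at col 0 lands with bottom-row=0; cleared 0 line(s) (total 0); column heights now [1 1 1 1 0 0 0], max=1
Drop 2: T rot2 at col 4 lands with bottom-row=0; cleared 0 line(s) (total 0); column heights now [1 1 1 1 2 2 2], max=2
Drop 3: Z rot0 at col 3 lands with bottom-row=2; cleared 0 line(s) (total 0); column heights now [1 1 1 4 4 3 2], max=4
Drop 4: O rot0 at col 1 lands with bottom-row=1; cleared 0 line(s) (total 0); column heights now [1 3 3 4 4 3 2], max=4

Answer: .......
.......
.......
.......
.......
.......
.......
...##..
.##.##.
.##.###
####.#.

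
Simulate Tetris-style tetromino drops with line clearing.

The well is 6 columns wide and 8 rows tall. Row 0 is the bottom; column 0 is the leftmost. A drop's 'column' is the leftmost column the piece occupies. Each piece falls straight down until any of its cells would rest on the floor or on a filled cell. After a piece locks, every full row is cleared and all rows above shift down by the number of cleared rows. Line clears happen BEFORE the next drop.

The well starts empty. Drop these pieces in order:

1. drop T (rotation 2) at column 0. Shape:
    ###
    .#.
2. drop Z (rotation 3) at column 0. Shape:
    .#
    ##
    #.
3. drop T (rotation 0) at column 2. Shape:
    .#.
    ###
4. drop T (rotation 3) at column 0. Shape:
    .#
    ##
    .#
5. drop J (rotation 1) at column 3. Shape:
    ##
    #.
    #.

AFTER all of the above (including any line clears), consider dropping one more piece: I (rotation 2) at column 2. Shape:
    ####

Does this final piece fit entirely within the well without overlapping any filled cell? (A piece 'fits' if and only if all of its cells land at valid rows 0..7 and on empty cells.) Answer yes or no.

Answer: yes

Derivation:
Drop 1: T rot2 at col 0 lands with bottom-row=0; cleared 0 line(s) (total 0); column heights now [2 2 2 0 0 0], max=2
Drop 2: Z rot3 at col 0 lands with bottom-row=2; cleared 0 line(s) (total 0); column heights now [4 5 2 0 0 0], max=5
Drop 3: T rot0 at col 2 lands with bottom-row=2; cleared 0 line(s) (total 0); column heights now [4 5 3 4 3 0], max=5
Drop 4: T rot3 at col 0 lands with bottom-row=5; cleared 0 line(s) (total 0); column heights now [7 8 3 4 3 0], max=8
Drop 5: J rot1 at col 3 lands with bottom-row=4; cleared 0 line(s) (total 0); column heights now [7 8 3 7 7 0], max=8
Test piece I rot2 at col 2 (width 4): heights before test = [7 8 3 7 7 0]; fits = True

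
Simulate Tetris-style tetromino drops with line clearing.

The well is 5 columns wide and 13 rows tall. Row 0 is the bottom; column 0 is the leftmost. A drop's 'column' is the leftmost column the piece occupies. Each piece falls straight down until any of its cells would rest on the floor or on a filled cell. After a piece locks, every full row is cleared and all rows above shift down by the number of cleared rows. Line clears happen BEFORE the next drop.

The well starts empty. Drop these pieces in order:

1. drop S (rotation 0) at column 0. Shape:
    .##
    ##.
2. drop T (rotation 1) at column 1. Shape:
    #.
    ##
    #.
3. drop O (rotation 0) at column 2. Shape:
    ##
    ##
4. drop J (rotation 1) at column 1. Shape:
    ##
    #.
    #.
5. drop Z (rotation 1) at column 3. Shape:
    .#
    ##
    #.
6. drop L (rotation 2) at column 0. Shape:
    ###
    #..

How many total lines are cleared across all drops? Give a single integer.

Answer: 1

Derivation:
Drop 1: S rot0 at col 0 lands with bottom-row=0; cleared 0 line(s) (total 0); column heights now [1 2 2 0 0], max=2
Drop 2: T rot1 at col 1 lands with bottom-row=2; cleared 0 line(s) (total 0); column heights now [1 5 4 0 0], max=5
Drop 3: O rot0 at col 2 lands with bottom-row=4; cleared 0 line(s) (total 0); column heights now [1 5 6 6 0], max=6
Drop 4: J rot1 at col 1 lands with bottom-row=5; cleared 0 line(s) (total 0); column heights now [1 8 8 6 0], max=8
Drop 5: Z rot1 at col 3 lands with bottom-row=6; cleared 0 line(s) (total 0); column heights now [1 8 8 8 9], max=9
Drop 6: L rot2 at col 0 lands with bottom-row=7; cleared 1 line(s) (total 1); column heights now [8 8 8 7 8], max=8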